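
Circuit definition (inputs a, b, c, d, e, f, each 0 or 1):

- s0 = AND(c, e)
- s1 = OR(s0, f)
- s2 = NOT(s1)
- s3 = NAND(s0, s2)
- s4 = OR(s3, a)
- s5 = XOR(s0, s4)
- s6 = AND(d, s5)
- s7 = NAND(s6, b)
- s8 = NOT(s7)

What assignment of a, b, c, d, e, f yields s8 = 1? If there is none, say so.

s8 = NOT(s7) must be 1, so s7 = 0.
s7 = NAND(s6, b) must be 0, so both s6 = 1 and b = 1.
Check with a=0, b=1, c=1, d=1, e=0, f=0:
s0 = AND(c, e) = AND(1, 0) = 0
s1 = OR(s0, f) = OR(0, 0) = 0
s2 = NOT(s1) = NOT 0 = 1
s3 = NAND(s0, s2) = NAND(0, 1) = 1
s4 = OR(s3, a) = OR(1, 0) = 1
s5 = XOR(s0, s4) = XOR(0, 1) = 1
s6 = AND(d, s5) = AND(1, 1) = 1
s7 = NAND(s6, b) = NAND(1, 1) = 0
s8 = NOT(s7) = NOT 0 = 1
So s8 = 1 as required.

a=0, b=1, c=1, d=1, e=0, f=0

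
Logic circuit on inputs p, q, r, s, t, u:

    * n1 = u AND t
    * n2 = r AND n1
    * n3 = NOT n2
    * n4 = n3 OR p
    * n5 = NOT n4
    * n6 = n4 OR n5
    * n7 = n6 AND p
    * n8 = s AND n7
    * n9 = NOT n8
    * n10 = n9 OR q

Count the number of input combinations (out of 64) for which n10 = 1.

56

n10 = n9 OR q must be 1, so at least one of n9, q is 1.
Enumerating the 64 input combinations, 56 give n10 = 1 and 8 give n10 = 0.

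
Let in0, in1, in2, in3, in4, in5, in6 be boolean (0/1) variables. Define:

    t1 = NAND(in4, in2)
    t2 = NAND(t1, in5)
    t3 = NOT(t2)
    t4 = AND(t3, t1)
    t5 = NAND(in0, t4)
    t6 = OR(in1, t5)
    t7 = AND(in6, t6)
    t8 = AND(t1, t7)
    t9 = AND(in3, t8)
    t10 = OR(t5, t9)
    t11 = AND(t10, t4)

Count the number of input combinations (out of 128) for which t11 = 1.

27

t11 = AND(t10, t4) must be 1, so both t10 = 1 and t4 = 1.
t10 = OR(t5, t9) must be 1, so at least one of t5, t9 is 1.
t4 = AND(t3, t1) must be 1, so both t3 = 1 and t1 = 1.
Enumerating the 128 input combinations, 27 give t11 = 1 and 101 give t11 = 0.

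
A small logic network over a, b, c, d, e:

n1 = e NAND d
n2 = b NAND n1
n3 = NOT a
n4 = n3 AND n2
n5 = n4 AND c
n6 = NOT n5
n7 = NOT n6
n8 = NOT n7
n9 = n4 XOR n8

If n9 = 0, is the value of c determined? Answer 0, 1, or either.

n9 = n4 XOR n8 must be 0, so n4 and n8 are equal.
Every assignment with n9 = 0 has c = 0; there are 5 such assignment(s).

0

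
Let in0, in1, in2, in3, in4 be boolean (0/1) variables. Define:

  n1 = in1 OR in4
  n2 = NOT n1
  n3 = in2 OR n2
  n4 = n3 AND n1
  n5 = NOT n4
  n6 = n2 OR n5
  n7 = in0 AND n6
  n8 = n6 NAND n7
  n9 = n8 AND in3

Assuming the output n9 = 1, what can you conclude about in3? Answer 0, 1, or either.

n9 = n8 AND in3 must be 1, so both n8 = 1 and in3 = 1.
n8 = n6 NAND n7 must be 1, so at least one of n6, n7 is 0.
Every assignment with n9 = 1 has in3 = 1; there are 11 such assignment(s).

1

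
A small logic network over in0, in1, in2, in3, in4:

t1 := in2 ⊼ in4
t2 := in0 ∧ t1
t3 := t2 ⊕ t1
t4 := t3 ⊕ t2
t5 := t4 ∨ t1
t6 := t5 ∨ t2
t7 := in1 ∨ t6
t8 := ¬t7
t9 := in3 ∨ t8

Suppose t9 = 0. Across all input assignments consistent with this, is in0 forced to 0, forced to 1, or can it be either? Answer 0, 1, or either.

either

Both values of in0 occur among assignments with t9 = 0:
  in0=0: in0=0, in1=0, in2=0, in3=0, in4=0
  in0=1: in0=1, in1=0, in2=0, in3=0, in4=0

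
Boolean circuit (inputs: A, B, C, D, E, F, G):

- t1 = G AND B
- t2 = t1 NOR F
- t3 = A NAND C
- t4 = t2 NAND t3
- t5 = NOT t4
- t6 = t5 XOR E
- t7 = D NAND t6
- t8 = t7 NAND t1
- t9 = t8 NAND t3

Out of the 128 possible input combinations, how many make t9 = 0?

t9 = t8 NAND t3 must be 0, so both t8 = 1 and t3 = 1.
t8 = t7 NAND t1 must be 1, so at least one of t7, t1 is 0.
Enumerating the 128 input combinations, 78 give t9 = 0 and 50 give t9 = 1.

78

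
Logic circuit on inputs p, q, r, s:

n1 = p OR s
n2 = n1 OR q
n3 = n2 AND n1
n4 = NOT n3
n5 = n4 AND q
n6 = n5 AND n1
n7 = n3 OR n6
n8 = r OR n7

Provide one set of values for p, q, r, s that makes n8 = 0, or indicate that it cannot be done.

p=0, q=1, r=0, s=0

n8 = r OR n7 must be 0, so both r = 0 and n7 = 0.
n7 = n3 OR n6 must be 0, so both n3 = 0 and n6 = 0.
n3 = n2 AND n1 must be 0, so at least one of n2, n1 is 0.
Check with p=0, q=1, r=0, s=0:
n1 = p OR s = 0 OR 0 = 0
n2 = n1 OR q = 0 OR 1 = 1
n3 = n2 AND n1 = 1 AND 0 = 0
n4 = NOT n3 = NOT 0 = 1
n5 = n4 AND q = 1 AND 1 = 1
n6 = n5 AND n1 = 1 AND 0 = 0
n7 = n3 OR n6 = 0 OR 0 = 0
n8 = r OR n7 = 0 OR 0 = 0
So n8 = 0 as required.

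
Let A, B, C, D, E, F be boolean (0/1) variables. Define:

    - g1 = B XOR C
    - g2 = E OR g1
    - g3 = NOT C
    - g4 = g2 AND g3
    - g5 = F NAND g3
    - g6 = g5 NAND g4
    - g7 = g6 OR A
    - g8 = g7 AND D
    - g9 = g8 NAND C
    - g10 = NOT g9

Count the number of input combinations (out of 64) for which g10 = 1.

16

g10 = NOT g9 must be 1, so g9 = 0.
Enumerating the 64 input combinations, 16 give g10 = 1 and 48 give g10 = 0.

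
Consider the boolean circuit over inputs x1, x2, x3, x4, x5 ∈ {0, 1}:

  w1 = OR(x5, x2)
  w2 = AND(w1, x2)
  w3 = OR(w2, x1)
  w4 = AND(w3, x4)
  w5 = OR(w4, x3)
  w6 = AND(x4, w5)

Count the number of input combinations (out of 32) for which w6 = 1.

w6 = AND(x4, w5) must be 1, so both x4 = 1 and w5 = 1.
Enumerating the 32 input combinations, 14 give w6 = 1 and 18 give w6 = 0.

14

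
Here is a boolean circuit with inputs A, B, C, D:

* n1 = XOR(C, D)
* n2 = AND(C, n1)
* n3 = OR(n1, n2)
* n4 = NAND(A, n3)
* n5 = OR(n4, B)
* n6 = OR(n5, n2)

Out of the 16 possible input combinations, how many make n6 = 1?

n6 = OR(n5, n2) must be 1, so at least one of n5, n2 is 1.
Enumerating the 16 input combinations, 15 give n6 = 1 and 1 give n6 = 0.

15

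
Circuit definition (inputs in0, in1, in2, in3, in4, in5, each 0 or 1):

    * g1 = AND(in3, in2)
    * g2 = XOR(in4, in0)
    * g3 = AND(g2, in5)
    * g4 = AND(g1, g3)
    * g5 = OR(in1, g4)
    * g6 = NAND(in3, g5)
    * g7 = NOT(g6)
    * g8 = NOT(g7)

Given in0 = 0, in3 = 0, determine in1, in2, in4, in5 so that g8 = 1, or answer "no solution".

g8 = NOT(g7) must be 1, so g7 = 0.
g7 = NOT(g6) must be 0, so g6 = 1.
Check with in0 = 0, in3 = 0 and in1=0, in2=0, in4=0, in5=1:
g1 = AND(in3, in2) = AND(0, 0) = 0
g2 = XOR(in4, in0) = XOR(0, 0) = 0
g3 = AND(g2, in5) = AND(0, 1) = 0
g4 = AND(g1, g3) = AND(0, 0) = 0
g5 = OR(in1, g4) = OR(0, 0) = 0
g6 = NAND(in3, g5) = NAND(0, 0) = 1
g7 = NOT(g6) = NOT 1 = 0
g8 = NOT(g7) = NOT 0 = 1
So g8 = 1.

in1=0, in2=0, in4=0, in5=1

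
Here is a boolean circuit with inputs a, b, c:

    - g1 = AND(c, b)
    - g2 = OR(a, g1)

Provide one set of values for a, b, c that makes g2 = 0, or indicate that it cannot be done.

g2 = OR(a, g1) must be 0, so both a = 0 and g1 = 0.
g1 = AND(c, b) must be 0, so at least one of c, b is 0.
Check with a=0, b=0, c=1:
g1 = AND(c, b) = AND(1, 0) = 0
g2 = OR(a, g1) = OR(0, 0) = 0
So g2 = 0 as required.

a=0, b=0, c=1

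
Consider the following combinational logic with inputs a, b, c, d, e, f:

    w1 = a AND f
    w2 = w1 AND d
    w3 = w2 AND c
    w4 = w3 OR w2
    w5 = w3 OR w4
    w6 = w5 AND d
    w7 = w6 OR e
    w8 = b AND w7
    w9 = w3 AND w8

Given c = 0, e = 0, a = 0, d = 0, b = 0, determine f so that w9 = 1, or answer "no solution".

no solution exists

With c = 0, e = 0, a = 0, d = 0, b = 0 fixed, none of the 2 settings of f give w9 = 1.
For example, with f=0:
w1 = a AND f = 0 AND 0 = 0
w2 = w1 AND d = 0 AND 0 = 0
w3 = w2 AND c = 0 AND 0 = 0
w4 = w3 OR w2 = 0 OR 0 = 0
w5 = w3 OR w4 = 0 OR 0 = 0
w6 = w5 AND d = 0 AND 0 = 0
w7 = w6 OR e = 0 OR 0 = 0
w8 = b AND w7 = 0 AND 0 = 0
w9 = w3 AND w8 = 0 AND 0 = 0
giving w9 = 0 ≠ 1.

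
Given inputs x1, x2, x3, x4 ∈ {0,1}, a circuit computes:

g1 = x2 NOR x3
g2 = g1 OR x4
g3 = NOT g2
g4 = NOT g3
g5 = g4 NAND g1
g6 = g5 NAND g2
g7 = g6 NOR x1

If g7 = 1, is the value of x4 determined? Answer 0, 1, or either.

1

g7 = g6 NOR x1 must be 1, so both g6 = 0 and x1 = 0.
g6 = g5 NAND g2 must be 0, so both g5 = 1 and g2 = 1.
g5 = g4 NAND g1 must be 1, so at least one of g4, g1 is 0.
Every assignment with g7 = 1 has x4 = 1; there are 3 such assignment(s).
  x1=0, x2=0, x3=1, x4=1
  x1=0, x2=1, x3=0, x4=1
  x1=0, x2=1, x3=1, x4=1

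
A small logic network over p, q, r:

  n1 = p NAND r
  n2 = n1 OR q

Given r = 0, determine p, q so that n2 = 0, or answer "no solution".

With r = 0 fixed, none of the 4 settings of p, q give n2 = 0.
For example, with p=0, q=1:
n1 = p NAND r = 0 NAND 0 = 1
n2 = n1 OR q = 1 OR 1 = 1
giving n2 = 1 ≠ 0.

no solution exists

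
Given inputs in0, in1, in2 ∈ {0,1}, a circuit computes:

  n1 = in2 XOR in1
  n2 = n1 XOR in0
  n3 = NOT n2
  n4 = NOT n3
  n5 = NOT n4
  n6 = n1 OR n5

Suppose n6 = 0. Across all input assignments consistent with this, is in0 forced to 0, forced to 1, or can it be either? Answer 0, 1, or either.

1

n6 = n1 OR n5 must be 0, so both n1 = 0 and n5 = 0.
n1 = in2 XOR in1 must be 0, so in2 and in1 are equal.
Every assignment with n6 = 0 has in0 = 1; there are 2 such assignment(s).
  in0=1, in1=0, in2=0
  in0=1, in1=1, in2=1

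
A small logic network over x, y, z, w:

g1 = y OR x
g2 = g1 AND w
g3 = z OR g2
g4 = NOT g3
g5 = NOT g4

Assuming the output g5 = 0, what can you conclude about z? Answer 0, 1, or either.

0

g5 = NOT g4 must be 0, so g4 = 1.
Every assignment with g5 = 0 has z = 0; there are 5 such assignment(s).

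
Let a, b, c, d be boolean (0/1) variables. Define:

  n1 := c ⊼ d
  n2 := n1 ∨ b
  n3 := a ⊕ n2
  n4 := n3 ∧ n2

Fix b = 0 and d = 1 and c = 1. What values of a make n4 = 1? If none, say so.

no solution exists

With b = 0 and d = 1 and c = 1 fixed, none of the 2 settings of a give n4 = 1.
For example, with a=1:
n1 = c ⊼ d = 1 ⊼ 1 = 0
n2 = n1 ∨ b = 0 ∨ 0 = 0
n3 = a ⊕ n2 = 1 ⊕ 0 = 1
n4 = n3 ∧ n2 = 1 ∧ 0 = 0
giving n4 = 0 ≠ 1.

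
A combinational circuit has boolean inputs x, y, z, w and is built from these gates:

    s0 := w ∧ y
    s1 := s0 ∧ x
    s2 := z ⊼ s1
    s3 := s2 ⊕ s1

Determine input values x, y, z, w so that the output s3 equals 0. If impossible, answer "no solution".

x=1 y=1 z=0 w=1

s3 = s2 ⊕ s1 must be 0, so s2 and s1 are equal.
Check with x=1 y=1 z=0 w=1:
s0 = w ∧ y = 1 ∧ 1 = 1
s1 = s0 ∧ x = 1 ∧ 1 = 1
s2 = z ⊼ s1 = 0 ⊼ 1 = 1
s3 = s2 ⊕ s1 = 1 ⊕ 1 = 0
So s3 = 0 as required.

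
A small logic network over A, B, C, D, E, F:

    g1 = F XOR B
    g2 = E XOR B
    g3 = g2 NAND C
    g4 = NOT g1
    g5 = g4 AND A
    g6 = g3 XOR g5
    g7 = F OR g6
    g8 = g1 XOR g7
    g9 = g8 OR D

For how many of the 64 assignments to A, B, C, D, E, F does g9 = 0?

g9 = g8 OR D must be 0, so both g8 = 0 and D = 0.
g8 = g1 XOR g7 must be 0, so g1 and g7 are equal.
Enumerating the 64 input combinations, 18 give g9 = 0 and 46 give g9 = 1.

18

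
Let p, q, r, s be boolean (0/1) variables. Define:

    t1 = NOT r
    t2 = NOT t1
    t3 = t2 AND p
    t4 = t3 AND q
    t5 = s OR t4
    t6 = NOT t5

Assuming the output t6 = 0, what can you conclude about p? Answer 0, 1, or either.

either

Both values of p occur among assignments with t6 = 0:
  p=0: p=0, q=0, r=0, s=1
  p=1: p=1, q=0, r=0, s=1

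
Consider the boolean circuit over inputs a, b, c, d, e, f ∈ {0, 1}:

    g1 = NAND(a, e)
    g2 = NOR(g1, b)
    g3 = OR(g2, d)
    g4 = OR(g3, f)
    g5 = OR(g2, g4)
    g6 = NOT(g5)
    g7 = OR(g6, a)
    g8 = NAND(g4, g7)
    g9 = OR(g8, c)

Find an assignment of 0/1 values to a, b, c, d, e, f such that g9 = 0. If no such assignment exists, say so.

g9 = OR(g8, c) must be 0, so both g8 = 0 and c = 0.
g8 = NAND(g4, g7) must be 0, so both g4 = 1 and g7 = 1.
Check with a=1, b=0, c=0, d=1, e=1, f=1:
g1 = NAND(a, e) = NAND(1, 1) = 0
g2 = NOR(g1, b) = NOR(0, 0) = 1
g3 = OR(g2, d) = OR(1, 1) = 1
g4 = OR(g3, f) = OR(1, 1) = 1
g5 = OR(g2, g4) = OR(1, 1) = 1
g6 = NOT(g5) = NOT 1 = 0
g7 = OR(g6, a) = OR(0, 1) = 1
g8 = NAND(g4, g7) = NAND(1, 1) = 0
g9 = OR(g8, c) = OR(0, 0) = 0
So g9 = 0 as required.

a=1, b=0, c=0, d=1, e=1, f=1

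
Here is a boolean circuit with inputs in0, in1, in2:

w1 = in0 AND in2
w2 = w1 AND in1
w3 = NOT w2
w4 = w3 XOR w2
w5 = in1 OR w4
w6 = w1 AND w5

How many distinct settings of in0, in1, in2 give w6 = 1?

2

w6 = w1 AND w5 must be 1, so both w1 = 1 and w5 = 1.
w1 = in0 AND in2 must be 1, so both in0 = 1 and in2 = 1.
w5 = in1 OR w4 must be 1, so at least one of in1, w4 is 1.
Satisfying assignments:
  in0=1, in1=0, in2=1
  in0=1, in1=1, in2=1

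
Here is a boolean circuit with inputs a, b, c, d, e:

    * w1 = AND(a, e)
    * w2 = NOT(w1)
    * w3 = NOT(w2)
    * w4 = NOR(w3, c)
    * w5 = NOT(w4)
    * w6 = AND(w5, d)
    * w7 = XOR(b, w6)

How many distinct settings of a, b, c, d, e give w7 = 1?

16

w7 = XOR(b, w6) must be 1, so b and w6 differ.
Enumerating the 32 input combinations, 16 give w7 = 1 and 16 give w7 = 0.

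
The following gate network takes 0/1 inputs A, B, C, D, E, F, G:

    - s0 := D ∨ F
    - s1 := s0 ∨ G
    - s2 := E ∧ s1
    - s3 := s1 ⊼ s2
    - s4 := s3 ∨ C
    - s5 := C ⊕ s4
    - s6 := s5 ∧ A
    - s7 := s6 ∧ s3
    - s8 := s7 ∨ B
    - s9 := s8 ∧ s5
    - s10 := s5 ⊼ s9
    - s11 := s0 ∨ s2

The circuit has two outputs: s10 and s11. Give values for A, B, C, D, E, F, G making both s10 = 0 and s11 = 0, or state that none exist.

A=1 B=1 C=0 D=0 E=1 F=0 G=0

Check with A=1 B=1 C=0 D=0 E=1 F=0 G=0:
s0 = D ∨ F = 0 ∨ 0 = 0
s1 = s0 ∨ G = 0 ∨ 0 = 0
s2 = E ∧ s1 = 1 ∧ 0 = 0
s3 = s1 ⊼ s2 = 0 ⊼ 0 = 1
s4 = s3 ∨ C = 1 ∨ 0 = 1
s5 = C ⊕ s4 = 0 ⊕ 1 = 1
s6 = s5 ∧ A = 1 ∧ 1 = 1
s7 = s6 ∧ s3 = 1 ∧ 1 = 1
s8 = s7 ∨ B = 1 ∨ 1 = 1
s9 = s8 ∧ s5 = 1 ∧ 1 = 1
s10 = s5 ⊼ s9 = 1 ⊼ 1 = 0
s11 = s0 ∨ s2 = 0 ∨ 0 = 0
So s10 = 0 and s11 = 0.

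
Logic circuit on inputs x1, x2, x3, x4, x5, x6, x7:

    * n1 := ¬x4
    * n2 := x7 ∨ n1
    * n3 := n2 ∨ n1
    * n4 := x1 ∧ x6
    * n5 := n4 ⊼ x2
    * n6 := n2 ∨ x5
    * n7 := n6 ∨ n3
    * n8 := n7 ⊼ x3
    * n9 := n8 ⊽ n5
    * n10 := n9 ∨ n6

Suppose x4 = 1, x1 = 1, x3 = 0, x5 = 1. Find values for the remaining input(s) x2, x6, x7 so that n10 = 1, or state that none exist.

x2=0 x6=1 x7=0

n10 = n9 ∨ n6 must be 1, so at least one of n9, n6 is 1.
Check with x4 = 1, x1 = 1, x3 = 0, x5 = 1 and x2=0, x6=1, x7=0:
n1 = ¬x4 = ¬1 = 0
n2 = x7 ∨ n1 = 0 ∨ 0 = 0
n3 = n2 ∨ n1 = 0 ∨ 0 = 0
n4 = x1 ∧ x6 = 1 ∧ 1 = 1
n5 = n4 ⊼ x2 = 1 ⊼ 0 = 1
n6 = n2 ∨ x5 = 0 ∨ 1 = 1
n7 = n6 ∨ n3 = 1 ∨ 0 = 1
n8 = n7 ⊼ x3 = 1 ⊼ 0 = 1
n9 = n8 ⊽ n5 = 1 ⊽ 1 = 0
n10 = n9 ∨ n6 = 0 ∨ 1 = 1
So n10 = 1.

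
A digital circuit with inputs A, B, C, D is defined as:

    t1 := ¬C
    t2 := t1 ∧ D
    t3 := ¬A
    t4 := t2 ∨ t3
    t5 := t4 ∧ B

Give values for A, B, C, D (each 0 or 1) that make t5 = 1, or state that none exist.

Check with A=0, B=1, C=1, D=1:
t1 = ¬C = ¬1 = 0
t2 = t1 ∧ D = 0 ∧ 1 = 0
t3 = ¬A = ¬0 = 1
t4 = t2 ∨ t3 = 0 ∨ 1 = 1
t5 = t4 ∧ B = 1 ∧ 1 = 1
So t5 = 1 as required.

A=0, B=1, C=1, D=1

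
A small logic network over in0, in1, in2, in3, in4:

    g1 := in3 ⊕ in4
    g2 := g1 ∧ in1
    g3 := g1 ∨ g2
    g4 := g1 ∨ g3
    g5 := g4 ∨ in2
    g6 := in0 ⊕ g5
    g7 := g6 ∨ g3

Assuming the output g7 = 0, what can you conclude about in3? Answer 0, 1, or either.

Both values of in3 occur among assignments with g7 = 0:
  in3=0: in0=0, in1=0, in2=0, in3=0, in4=0
  in3=1: in0=0, in1=0, in2=0, in3=1, in4=1

either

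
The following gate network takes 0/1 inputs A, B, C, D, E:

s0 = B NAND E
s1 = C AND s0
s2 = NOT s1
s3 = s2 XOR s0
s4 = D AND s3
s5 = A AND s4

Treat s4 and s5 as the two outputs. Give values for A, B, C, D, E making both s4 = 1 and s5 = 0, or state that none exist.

Check with A=0, B=0, C=1, D=1, E=0:
s0 = B NAND E = 0 NAND 0 = 1
s1 = C AND s0 = 1 AND 1 = 1
s2 = NOT s1 = NOT 1 = 0
s3 = s2 XOR s0 = 0 XOR 1 = 1
s4 = D AND s3 = 1 AND 1 = 1
s5 = A AND s4 = 0 AND 1 = 0
So s4 = 1 and s5 = 0.

A=0, B=0, C=1, D=1, E=0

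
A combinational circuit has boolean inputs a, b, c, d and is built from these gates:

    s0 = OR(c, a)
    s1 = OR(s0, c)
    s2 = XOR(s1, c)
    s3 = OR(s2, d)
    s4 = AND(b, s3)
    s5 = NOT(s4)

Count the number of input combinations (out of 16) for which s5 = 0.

s5 = NOT(s4) must be 0, so s4 = 1.
Satisfying assignments:
  a=0, b=1, c=0, d=1
  a=0, b=1, c=1, d=1
  a=1, b=1, c=0, d=0
  a=1, b=1, c=0, d=1
  a=1, b=1, c=1, d=1

5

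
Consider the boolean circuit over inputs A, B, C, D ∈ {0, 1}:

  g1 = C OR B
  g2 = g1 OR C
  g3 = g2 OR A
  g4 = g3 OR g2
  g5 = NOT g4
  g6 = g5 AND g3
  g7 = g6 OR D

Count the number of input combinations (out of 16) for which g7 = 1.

g7 = g6 OR D must be 1, so at least one of g6, D is 1.
Enumerating the 16 input combinations, 8 give g7 = 1 and 8 give g7 = 0.

8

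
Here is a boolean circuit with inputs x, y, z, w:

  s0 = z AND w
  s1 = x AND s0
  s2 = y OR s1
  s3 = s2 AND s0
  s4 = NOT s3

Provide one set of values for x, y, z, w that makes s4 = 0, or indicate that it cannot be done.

Check with x=1, y=0, z=1, w=1:
s0 = z AND w = 1 AND 1 = 1
s1 = x AND s0 = 1 AND 1 = 1
s2 = y OR s1 = 0 OR 1 = 1
s3 = s2 AND s0 = 1 AND 1 = 1
s4 = NOT s3 = NOT 1 = 0
So s4 = 0 as required.

x=1, y=0, z=1, w=1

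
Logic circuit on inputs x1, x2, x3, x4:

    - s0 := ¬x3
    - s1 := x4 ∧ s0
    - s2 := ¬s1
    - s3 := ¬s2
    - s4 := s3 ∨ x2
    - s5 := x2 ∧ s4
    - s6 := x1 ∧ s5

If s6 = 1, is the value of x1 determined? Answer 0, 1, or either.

1

s6 = x1 ∧ s5 must be 1, so both x1 = 1 and s5 = 1.
s5 = x2 ∧ s4 must be 1, so both x2 = 1 and s4 = 1.
s4 = s3 ∨ x2 must be 1, so at least one of s3, x2 is 1.
Every assignment with s6 = 1 has x1 = 1; there are 4 such assignment(s).
  x1=1, x2=1, x3=0, x4=0
  x1=1, x2=1, x3=0, x4=1
  x1=1, x2=1, x3=1, x4=0
  x1=1, x2=1, x3=1, x4=1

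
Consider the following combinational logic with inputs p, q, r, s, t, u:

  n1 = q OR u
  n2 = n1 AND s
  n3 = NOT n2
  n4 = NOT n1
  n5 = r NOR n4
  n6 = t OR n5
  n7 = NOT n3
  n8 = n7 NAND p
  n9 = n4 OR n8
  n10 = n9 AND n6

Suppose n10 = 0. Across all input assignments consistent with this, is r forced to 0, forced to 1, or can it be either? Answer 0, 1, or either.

either

Both values of r occur among assignments with n10 = 0:
  r=0: p=0, q=0, r=0, s=0, t=0, u=0
  r=1: p=0, q=0, r=1, s=0, t=0, u=0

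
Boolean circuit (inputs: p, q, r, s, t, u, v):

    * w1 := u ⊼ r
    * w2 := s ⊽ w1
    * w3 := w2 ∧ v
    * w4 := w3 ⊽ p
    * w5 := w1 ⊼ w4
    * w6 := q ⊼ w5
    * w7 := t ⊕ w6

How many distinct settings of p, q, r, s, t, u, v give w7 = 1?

64

w7 = t ⊕ w6 must be 1, so t and w6 differ.
Enumerating the 128 input combinations, 64 give w7 = 1 and 64 give w7 = 0.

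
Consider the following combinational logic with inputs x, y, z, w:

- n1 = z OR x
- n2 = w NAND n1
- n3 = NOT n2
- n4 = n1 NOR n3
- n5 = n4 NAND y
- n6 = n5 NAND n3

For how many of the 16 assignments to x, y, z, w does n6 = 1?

10

n6 = n5 NAND n3 must be 1, so at least one of n5, n3 is 0.
Enumerating the 16 input combinations, 10 give n6 = 1 and 6 give n6 = 0.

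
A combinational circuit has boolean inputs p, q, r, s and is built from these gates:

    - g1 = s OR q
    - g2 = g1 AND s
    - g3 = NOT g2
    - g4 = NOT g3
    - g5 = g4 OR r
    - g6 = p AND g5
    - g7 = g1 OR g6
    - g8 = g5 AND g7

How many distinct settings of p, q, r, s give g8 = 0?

5

g8 = g5 AND g7 must be 0, so at least one of g5, g7 is 0.
Enumerating the 16 input combinations, 5 give g8 = 0 and 11 give g8 = 1.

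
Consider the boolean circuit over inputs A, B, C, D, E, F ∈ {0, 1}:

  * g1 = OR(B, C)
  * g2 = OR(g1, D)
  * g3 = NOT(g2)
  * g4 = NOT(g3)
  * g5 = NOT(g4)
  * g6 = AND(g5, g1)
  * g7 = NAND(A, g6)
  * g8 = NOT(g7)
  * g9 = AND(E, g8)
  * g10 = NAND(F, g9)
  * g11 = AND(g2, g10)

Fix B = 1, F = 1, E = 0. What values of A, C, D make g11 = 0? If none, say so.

With B = 1, F = 1, E = 0 fixed, none of the 8 settings of A, C, D give g11 = 0.
For example, with A=1, C=0, D=1:
g1 = OR(B, C) = OR(1, 0) = 1
g2 = OR(g1, D) = OR(1, 1) = 1
g3 = NOT(g2) = NOT 1 = 0
g4 = NOT(g3) = NOT 0 = 1
g5 = NOT(g4) = NOT 1 = 0
g6 = AND(g5, g1) = AND(0, 1) = 0
g7 = NAND(A, g6) = NAND(1, 0) = 1
g8 = NOT(g7) = NOT 1 = 0
g9 = AND(E, g8) = AND(0, 0) = 0
g10 = NAND(F, g9) = NAND(1, 0) = 1
g11 = AND(g2, g10) = AND(1, 1) = 1
giving g11 = 1 ≠ 0.

no solution exists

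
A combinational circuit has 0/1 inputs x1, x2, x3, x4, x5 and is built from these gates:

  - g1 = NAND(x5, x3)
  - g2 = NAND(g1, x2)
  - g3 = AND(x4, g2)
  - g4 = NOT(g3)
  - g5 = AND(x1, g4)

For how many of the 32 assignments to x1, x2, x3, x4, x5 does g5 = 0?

g5 = AND(x1, g4) must be 0, so at least one of x1, g4 is 0.
Enumerating the 32 input combinations, 21 give g5 = 0 and 11 give g5 = 1.

21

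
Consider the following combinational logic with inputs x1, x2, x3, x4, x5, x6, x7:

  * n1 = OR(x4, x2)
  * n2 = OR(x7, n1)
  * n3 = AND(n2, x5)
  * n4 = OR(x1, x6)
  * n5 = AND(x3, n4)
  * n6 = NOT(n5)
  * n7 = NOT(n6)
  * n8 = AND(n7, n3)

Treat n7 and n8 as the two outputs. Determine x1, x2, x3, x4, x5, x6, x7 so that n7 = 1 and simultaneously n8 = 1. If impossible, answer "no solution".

x1=1, x2=1, x3=1, x4=1, x5=1, x6=1, x7=1

Check with x1=1, x2=1, x3=1, x4=1, x5=1, x6=1, x7=1:
n1 = OR(x4, x2) = OR(1, 1) = 1
n2 = OR(x7, n1) = OR(1, 1) = 1
n3 = AND(n2, x5) = AND(1, 1) = 1
n4 = OR(x1, x6) = OR(1, 1) = 1
n5 = AND(x3, n4) = AND(1, 1) = 1
n6 = NOT(n5) = NOT 1 = 0
n7 = NOT(n6) = NOT 0 = 1
n8 = AND(n7, n3) = AND(1, 1) = 1
So n7 = 1 and n8 = 1.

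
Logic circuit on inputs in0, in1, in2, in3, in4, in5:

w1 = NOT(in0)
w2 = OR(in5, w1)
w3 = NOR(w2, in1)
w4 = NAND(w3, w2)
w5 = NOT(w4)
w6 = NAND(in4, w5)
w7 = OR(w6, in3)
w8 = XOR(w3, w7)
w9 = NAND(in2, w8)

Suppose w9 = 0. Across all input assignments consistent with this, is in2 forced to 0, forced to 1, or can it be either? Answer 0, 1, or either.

1

w9 = NAND(in2, w8) must be 0, so both in2 = 1 and w8 = 1.
Every assignment with w9 = 0 has in2 = 1; there are 28 such assignment(s).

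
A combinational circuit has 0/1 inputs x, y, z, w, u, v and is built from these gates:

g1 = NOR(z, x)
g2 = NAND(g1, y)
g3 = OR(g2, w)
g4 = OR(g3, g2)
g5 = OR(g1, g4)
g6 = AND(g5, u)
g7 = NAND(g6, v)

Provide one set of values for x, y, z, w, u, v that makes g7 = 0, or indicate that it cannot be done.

g7 = NAND(g6, v) must be 0, so both g6 = 1 and v = 1.
Check with x=0, y=0, z=0, w=1, u=1, v=1:
g1 = NOR(z, x) = NOR(0, 0) = 1
g2 = NAND(g1, y) = NAND(1, 0) = 1
g3 = OR(g2, w) = OR(1, 1) = 1
g4 = OR(g3, g2) = OR(1, 1) = 1
g5 = OR(g1, g4) = OR(1, 1) = 1
g6 = AND(g5, u) = AND(1, 1) = 1
g7 = NAND(g6, v) = NAND(1, 1) = 0
So g7 = 0 as required.

x=0, y=0, z=0, w=1, u=1, v=1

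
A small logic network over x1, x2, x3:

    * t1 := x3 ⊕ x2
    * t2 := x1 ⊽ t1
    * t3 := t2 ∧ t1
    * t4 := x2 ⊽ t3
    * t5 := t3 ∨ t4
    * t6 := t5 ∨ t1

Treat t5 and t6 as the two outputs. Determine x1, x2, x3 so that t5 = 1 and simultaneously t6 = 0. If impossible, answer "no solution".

Across all 8 input combinations, none give both t5 = 1 and t6 = 0.

no solution exists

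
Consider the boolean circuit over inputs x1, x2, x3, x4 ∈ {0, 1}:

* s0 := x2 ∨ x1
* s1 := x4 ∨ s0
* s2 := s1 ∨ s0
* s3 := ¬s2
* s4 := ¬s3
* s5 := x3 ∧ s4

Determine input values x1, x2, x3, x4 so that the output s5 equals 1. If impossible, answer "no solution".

s5 = x3 ∧ s4 must be 1, so both x3 = 1 and s4 = 1.
Check with x1=1 x2=1 x3=1 x4=0:
s0 = x2 ∨ x1 = 1 ∨ 1 = 1
s1 = x4 ∨ s0 = 0 ∨ 1 = 1
s2 = s1 ∨ s0 = 1 ∨ 1 = 1
s3 = ¬s2 = ¬1 = 0
s4 = ¬s3 = ¬0 = 1
s5 = x3 ∧ s4 = 1 ∧ 1 = 1
So s5 = 1 as required.

x1=1 x2=1 x3=1 x4=0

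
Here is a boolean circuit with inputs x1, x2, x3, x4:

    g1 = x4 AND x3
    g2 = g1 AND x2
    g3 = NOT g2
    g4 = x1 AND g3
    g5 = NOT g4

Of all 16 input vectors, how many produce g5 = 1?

g5 = NOT g4 must be 1, so g4 = 0.
Enumerating the 16 input combinations, 9 give g5 = 1 and 7 give g5 = 0.

9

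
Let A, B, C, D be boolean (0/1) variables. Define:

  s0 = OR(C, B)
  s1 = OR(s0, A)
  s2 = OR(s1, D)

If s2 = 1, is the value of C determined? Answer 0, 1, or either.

either

Both values of C occur among assignments with s2 = 1:
  C=0: A=0, B=0, C=0, D=1
  C=1: A=0, B=0, C=1, D=0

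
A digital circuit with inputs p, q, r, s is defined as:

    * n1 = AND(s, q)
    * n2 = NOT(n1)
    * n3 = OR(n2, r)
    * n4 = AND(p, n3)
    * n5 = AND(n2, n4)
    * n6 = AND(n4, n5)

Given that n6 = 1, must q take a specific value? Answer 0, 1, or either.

Both values of q occur among assignments with n6 = 1:
  q=0: p=1, q=0, r=0, s=0
  q=1: p=1, q=1, r=0, s=0

either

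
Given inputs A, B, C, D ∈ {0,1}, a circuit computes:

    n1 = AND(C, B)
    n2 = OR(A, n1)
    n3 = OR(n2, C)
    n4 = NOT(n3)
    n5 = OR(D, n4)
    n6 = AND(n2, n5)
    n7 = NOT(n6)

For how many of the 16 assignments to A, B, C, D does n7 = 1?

11

n7 = NOT(n6) must be 1, so n6 = 0.
Enumerating the 16 input combinations, 11 give n7 = 1 and 5 give n7 = 0.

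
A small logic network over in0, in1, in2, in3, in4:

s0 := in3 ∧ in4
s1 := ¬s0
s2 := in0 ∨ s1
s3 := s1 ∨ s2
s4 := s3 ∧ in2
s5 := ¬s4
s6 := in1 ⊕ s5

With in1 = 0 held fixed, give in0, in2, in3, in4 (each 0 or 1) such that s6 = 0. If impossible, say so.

in0=0, in2=1, in3=0, in4=1

Check with in1 = 0 and in0=0, in2=1, in3=0, in4=1:
s0 = in3 ∧ in4 = 0 ∧ 1 = 0
s1 = ¬s0 = ¬0 = 1
s2 = in0 ∨ s1 = 0 ∨ 1 = 1
s3 = s1 ∨ s2 = 1 ∨ 1 = 1
s4 = s3 ∧ in2 = 1 ∧ 1 = 1
s5 = ¬s4 = ¬1 = 0
s6 = in1 ⊕ s5 = 0 ⊕ 0 = 0
So s6 = 0.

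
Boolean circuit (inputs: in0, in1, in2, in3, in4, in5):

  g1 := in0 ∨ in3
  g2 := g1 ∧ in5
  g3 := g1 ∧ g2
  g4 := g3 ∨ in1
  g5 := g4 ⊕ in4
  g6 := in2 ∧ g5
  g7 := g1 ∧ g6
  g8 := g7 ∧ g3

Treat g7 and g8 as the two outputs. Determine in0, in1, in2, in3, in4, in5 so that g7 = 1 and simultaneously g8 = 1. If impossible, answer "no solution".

in0=0, in1=0, in2=1, in3=1, in4=0, in5=1

Check with in0=0, in1=0, in2=1, in3=1, in4=0, in5=1:
g1 = in0 ∨ in3 = 0 ∨ 1 = 1
g2 = g1 ∧ in5 = 1 ∧ 1 = 1
g3 = g1 ∧ g2 = 1 ∧ 1 = 1
g4 = g3 ∨ in1 = 1 ∨ 0 = 1
g5 = g4 ⊕ in4 = 1 ⊕ 0 = 1
g6 = in2 ∧ g5 = 1 ∧ 1 = 1
g7 = g1 ∧ g6 = 1 ∧ 1 = 1
g8 = g7 ∧ g3 = 1 ∧ 1 = 1
So g7 = 1 and g8 = 1.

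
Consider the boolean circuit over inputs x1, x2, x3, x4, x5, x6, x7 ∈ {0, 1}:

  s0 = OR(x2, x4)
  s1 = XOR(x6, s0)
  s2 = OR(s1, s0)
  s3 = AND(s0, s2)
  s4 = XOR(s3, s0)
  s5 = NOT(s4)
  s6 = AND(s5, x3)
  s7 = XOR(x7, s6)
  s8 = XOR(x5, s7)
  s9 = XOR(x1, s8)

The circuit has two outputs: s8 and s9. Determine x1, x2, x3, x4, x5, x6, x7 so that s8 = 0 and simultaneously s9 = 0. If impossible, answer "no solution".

Check with x1=0, x2=1, x3=0, x4=1, x5=1, x6=0, x7=1:
s0 = OR(x2, x4) = OR(1, 1) = 1
s1 = XOR(x6, s0) = XOR(0, 1) = 1
s2 = OR(s1, s0) = OR(1, 1) = 1
s3 = AND(s0, s2) = AND(1, 1) = 1
s4 = XOR(s3, s0) = XOR(1, 1) = 0
s5 = NOT(s4) = NOT 0 = 1
s6 = AND(s5, x3) = AND(1, 0) = 0
s7 = XOR(x7, s6) = XOR(1, 0) = 1
s8 = XOR(x5, s7) = XOR(1, 1) = 0
s9 = XOR(x1, s8) = XOR(0, 0) = 0
So s8 = 0 and s9 = 0.

x1=0, x2=1, x3=0, x4=1, x5=1, x6=0, x7=1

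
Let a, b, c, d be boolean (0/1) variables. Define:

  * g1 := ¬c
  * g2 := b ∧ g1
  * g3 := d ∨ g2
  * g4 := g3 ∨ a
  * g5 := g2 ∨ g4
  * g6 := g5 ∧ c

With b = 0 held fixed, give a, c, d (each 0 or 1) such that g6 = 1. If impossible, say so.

a=1, c=1, d=1

g6 = g5 ∧ c must be 1, so both g5 = 1 and c = 1.
Check with b = 0 and a=1, c=1, d=1:
g1 = ¬c = ¬1 = 0
g2 = b ∧ g1 = 0 ∧ 0 = 0
g3 = d ∨ g2 = 1 ∨ 0 = 1
g4 = g3 ∨ a = 1 ∨ 1 = 1
g5 = g2 ∨ g4 = 0 ∨ 1 = 1
g6 = g5 ∧ c = 1 ∧ 1 = 1
So g6 = 1.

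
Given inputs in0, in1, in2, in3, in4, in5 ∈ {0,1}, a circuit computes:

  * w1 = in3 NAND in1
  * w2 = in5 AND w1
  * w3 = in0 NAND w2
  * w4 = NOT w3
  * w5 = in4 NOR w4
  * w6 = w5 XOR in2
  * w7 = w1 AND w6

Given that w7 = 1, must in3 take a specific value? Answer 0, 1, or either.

Both values of in3 occur among assignments with w7 = 1:
  in3=0: in0=0, in1=0, in2=0, in3=0, in4=0, in5=0
  in3=1: in0=0, in1=0, in2=0, in3=1, in4=0, in5=0

either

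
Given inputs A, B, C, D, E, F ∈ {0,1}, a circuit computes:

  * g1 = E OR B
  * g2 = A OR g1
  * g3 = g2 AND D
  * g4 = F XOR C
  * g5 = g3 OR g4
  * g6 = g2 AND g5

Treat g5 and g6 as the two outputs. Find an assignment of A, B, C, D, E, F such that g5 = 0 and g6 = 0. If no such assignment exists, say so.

Check with A=1, B=1, C=0, D=0, E=1, F=0:
g1 = E OR B = 1 OR 1 = 1
g2 = A OR g1 = 1 OR 1 = 1
g3 = g2 AND D = 1 AND 0 = 0
g4 = F XOR C = 0 XOR 0 = 0
g5 = g3 OR g4 = 0 OR 0 = 0
g6 = g2 AND g5 = 1 AND 0 = 0
So g5 = 0 and g6 = 0.

A=1, B=1, C=0, D=0, E=1, F=0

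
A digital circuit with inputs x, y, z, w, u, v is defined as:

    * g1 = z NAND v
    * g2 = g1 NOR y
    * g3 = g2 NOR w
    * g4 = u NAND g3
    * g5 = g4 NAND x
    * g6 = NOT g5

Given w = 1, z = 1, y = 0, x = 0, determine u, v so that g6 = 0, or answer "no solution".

g6 = NOT g5 must be 0, so g5 = 1.
g5 = g4 NAND x must be 1, so at least one of g4, x is 0.
Check with w = 1, z = 1, y = 0, x = 0 and u=1, v=1:
g1 = z NAND v = 1 NAND 1 = 0
g2 = g1 NOR y = 0 NOR 0 = 1
g3 = g2 NOR w = 1 NOR 1 = 0
g4 = u NAND g3 = 1 NAND 0 = 1
g5 = g4 NAND x = 1 NAND 0 = 1
g6 = NOT g5 = NOT 1 = 0
So g6 = 0.

u=1, v=1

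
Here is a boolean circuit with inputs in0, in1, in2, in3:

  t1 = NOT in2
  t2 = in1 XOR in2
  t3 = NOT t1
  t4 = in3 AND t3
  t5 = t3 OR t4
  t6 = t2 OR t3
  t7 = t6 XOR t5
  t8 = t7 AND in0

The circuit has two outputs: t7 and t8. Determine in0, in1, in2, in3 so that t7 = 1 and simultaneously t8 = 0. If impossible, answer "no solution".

in0=0 in1=1 in2=0 in3=1

Check with in0=0 in1=1 in2=0 in3=1:
t1 = NOT in2 = NOT 0 = 1
t2 = in1 XOR in2 = 1 XOR 0 = 1
t3 = NOT t1 = NOT 1 = 0
t4 = in3 AND t3 = 1 AND 0 = 0
t5 = t3 OR t4 = 0 OR 0 = 0
t6 = t2 OR t3 = 1 OR 0 = 1
t7 = t6 XOR t5 = 1 XOR 0 = 1
t8 = t7 AND in0 = 1 AND 0 = 0
So t7 = 1 and t8 = 0.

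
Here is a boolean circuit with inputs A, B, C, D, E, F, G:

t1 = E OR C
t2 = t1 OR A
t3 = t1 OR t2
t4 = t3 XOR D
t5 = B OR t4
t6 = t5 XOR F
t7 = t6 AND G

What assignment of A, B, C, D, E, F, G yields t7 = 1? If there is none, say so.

Check with A=1, B=0, C=1, D=0, E=0, F=0, G=1:
t1 = E OR C = 0 OR 1 = 1
t2 = t1 OR A = 1 OR 1 = 1
t3 = t1 OR t2 = 1 OR 1 = 1
t4 = t3 XOR D = 1 XOR 0 = 1
t5 = B OR t4 = 0 OR 1 = 1
t6 = t5 XOR F = 1 XOR 0 = 1
t7 = t6 AND G = 1 AND 1 = 1
So t7 = 1 as required.

A=1, B=0, C=1, D=0, E=0, F=0, G=1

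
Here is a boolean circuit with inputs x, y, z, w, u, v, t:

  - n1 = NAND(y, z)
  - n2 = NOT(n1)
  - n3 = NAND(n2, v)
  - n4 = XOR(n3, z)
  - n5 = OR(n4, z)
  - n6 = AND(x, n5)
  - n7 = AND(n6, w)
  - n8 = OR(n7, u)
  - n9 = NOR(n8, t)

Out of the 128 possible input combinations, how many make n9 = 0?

n9 = NOR(n8, t) must be 0, so at least one of n8, t is 1.
Enumerating the 128 input combinations, 104 give n9 = 0 and 24 give n9 = 1.

104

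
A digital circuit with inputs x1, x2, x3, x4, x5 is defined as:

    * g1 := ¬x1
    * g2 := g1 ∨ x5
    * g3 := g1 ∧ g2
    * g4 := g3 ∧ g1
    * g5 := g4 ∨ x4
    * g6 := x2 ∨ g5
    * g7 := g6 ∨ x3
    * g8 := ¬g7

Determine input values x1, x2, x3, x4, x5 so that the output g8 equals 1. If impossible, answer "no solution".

g8 = ¬g7 must be 1, so g7 = 0.
g7 = g6 ∨ x3 must be 0, so both g6 = 0 and x3 = 0.
Check with x1=1, x2=0, x3=0, x4=0, x5=1:
g1 = ¬x1 = ¬1 = 0
g2 = g1 ∨ x5 = 0 ∨ 1 = 1
g3 = g1 ∧ g2 = 0 ∧ 1 = 0
g4 = g3 ∧ g1 = 0 ∧ 0 = 0
g5 = g4 ∨ x4 = 0 ∨ 0 = 0
g6 = x2 ∨ g5 = 0 ∨ 0 = 0
g7 = g6 ∨ x3 = 0 ∨ 0 = 0
g8 = ¬g7 = ¬0 = 1
So g8 = 1 as required.

x1=1, x2=0, x3=0, x4=0, x5=1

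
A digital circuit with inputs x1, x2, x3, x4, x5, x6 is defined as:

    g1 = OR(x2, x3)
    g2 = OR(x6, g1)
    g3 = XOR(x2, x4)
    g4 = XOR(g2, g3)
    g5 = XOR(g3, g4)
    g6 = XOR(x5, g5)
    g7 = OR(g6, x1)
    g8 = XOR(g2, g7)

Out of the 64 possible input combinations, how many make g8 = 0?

44

g8 = XOR(g2, g7) must be 0, so g2 and g7 are equal.
Enumerating the 64 input combinations, 44 give g8 = 0 and 20 give g8 = 1.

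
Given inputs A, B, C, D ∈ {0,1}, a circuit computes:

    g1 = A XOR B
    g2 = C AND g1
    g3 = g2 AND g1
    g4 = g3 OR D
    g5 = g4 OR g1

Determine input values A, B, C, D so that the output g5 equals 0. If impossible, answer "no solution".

Check with A=1, B=1, C=1, D=0:
g1 = A XOR B = 1 XOR 1 = 0
g2 = C AND g1 = 1 AND 0 = 0
g3 = g2 AND g1 = 0 AND 0 = 0
g4 = g3 OR D = 0 OR 0 = 0
g5 = g4 OR g1 = 0 OR 0 = 0
So g5 = 0 as required.

A=1, B=1, C=1, D=0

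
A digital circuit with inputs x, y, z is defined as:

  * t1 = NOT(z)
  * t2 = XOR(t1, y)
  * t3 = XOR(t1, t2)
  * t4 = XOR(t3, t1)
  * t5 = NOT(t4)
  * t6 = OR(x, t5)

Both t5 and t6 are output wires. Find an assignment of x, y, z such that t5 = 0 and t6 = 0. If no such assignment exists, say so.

Check with x=0 y=1 z=1:
t1 = NOT(z) = NOT 1 = 0
t2 = XOR(t1, y) = XOR(0, 1) = 1
t3 = XOR(t1, t2) = XOR(0, 1) = 1
t4 = XOR(t3, t1) = XOR(1, 0) = 1
t5 = NOT(t4) = NOT 1 = 0
t6 = OR(x, t5) = OR(0, 0) = 0
So t5 = 0 and t6 = 0.

x=0 y=1 z=1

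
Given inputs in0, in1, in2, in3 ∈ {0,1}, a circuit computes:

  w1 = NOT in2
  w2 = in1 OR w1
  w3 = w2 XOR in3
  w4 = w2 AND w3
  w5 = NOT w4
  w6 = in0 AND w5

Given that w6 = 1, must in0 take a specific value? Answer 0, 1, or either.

w6 = in0 AND w5 must be 1, so both in0 = 1 and w5 = 1.
w5 = NOT w4 must be 1, so w4 = 0.
w4 = w2 AND w3 must be 0, so at least one of w2, w3 is 0.
Every assignment with w6 = 1 has in0 = 1; there are 5 such assignment(s).

1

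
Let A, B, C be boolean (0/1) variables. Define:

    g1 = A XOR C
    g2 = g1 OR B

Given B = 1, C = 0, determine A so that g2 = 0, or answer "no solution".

With B = 1, C = 0 fixed, none of the 2 settings of A give g2 = 0.
For example, with A=1:
g1 = A XOR C = 1 XOR 0 = 1
g2 = g1 OR B = 1 OR 1 = 1
giving g2 = 1 ≠ 0.

no solution exists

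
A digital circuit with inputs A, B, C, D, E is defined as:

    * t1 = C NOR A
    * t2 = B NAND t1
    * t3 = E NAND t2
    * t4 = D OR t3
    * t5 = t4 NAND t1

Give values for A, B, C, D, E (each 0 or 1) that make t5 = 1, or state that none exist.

t5 = t4 NAND t1 must be 1, so at least one of t4, t1 is 0.
Check with A=1, B=1, C=1, D=1, E=0:
t1 = C NOR A = 1 NOR 1 = 0
t2 = B NAND t1 = 1 NAND 0 = 1
t3 = E NAND t2 = 0 NAND 1 = 1
t4 = D OR t3 = 1 OR 1 = 1
t5 = t4 NAND t1 = 1 NAND 0 = 1
So t5 = 1 as required.

A=1, B=1, C=1, D=1, E=0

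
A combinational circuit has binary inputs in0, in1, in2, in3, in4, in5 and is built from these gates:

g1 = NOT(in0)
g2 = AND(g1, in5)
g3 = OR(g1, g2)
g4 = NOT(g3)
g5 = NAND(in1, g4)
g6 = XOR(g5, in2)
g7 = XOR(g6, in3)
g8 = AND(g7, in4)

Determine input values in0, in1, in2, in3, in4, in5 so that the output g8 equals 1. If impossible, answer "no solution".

in0=0, in1=1, in2=0, in3=0, in4=1, in5=1

Check with in0=0, in1=1, in2=0, in3=0, in4=1, in5=1:
g1 = NOT(in0) = NOT 0 = 1
g2 = AND(g1, in5) = AND(1, 1) = 1
g3 = OR(g1, g2) = OR(1, 1) = 1
g4 = NOT(g3) = NOT 1 = 0
g5 = NAND(in1, g4) = NAND(1, 0) = 1
g6 = XOR(g5, in2) = XOR(1, 0) = 1
g7 = XOR(g6, in3) = XOR(1, 0) = 1
g8 = AND(g7, in4) = AND(1, 1) = 1
So g8 = 1 as required.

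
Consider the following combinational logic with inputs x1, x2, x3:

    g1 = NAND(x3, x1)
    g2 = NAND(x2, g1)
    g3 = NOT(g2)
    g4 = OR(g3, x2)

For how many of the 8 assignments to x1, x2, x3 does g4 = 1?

4

g4 = OR(g3, x2) must be 1, so at least one of g3, x2 is 1.
Satisfying assignments:
  x1=0, x2=1, x3=0
  x1=0, x2=1, x3=1
  x1=1, x2=1, x3=0
  x1=1, x2=1, x3=1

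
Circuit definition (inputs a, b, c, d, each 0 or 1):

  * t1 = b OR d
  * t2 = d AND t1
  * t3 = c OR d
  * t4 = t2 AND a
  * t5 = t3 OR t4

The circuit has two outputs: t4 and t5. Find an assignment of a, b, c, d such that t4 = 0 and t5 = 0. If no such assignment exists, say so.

a=0, b=0, c=0, d=0

Check with a=0, b=0, c=0, d=0:
t1 = b OR d = 0 OR 0 = 0
t2 = d AND t1 = 0 AND 0 = 0
t3 = c OR d = 0 OR 0 = 0
t4 = t2 AND a = 0 AND 0 = 0
t5 = t3 OR t4 = 0 OR 0 = 0
So t4 = 0 and t5 = 0.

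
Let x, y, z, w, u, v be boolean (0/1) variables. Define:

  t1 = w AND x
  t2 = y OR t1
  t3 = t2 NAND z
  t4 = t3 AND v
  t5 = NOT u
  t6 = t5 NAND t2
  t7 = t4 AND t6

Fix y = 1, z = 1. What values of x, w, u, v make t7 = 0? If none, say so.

t7 = t4 AND t6 must be 0, so at least one of t4, t6 is 0.
Check with y = 1, z = 1 and x=0, w=0, u=1, v=1:
t1 = w AND x = 0 AND 0 = 0
t2 = y OR t1 = 1 OR 0 = 1
t3 = t2 NAND z = 1 NAND 1 = 0
t4 = t3 AND v = 0 AND 1 = 0
t5 = NOT u = NOT 1 = 0
t6 = t5 NAND t2 = 0 NAND 1 = 1
t7 = t4 AND t6 = 0 AND 1 = 0
So t7 = 0.

x=0, w=0, u=1, v=1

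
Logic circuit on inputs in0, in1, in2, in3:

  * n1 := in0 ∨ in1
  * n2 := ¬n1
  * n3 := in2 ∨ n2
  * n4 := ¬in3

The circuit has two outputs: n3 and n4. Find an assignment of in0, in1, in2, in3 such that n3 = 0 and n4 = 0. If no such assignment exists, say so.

Check with in0=0, in1=1, in2=0, in3=1:
n1 = in0 ∨ in1 = 0 ∨ 1 = 1
n2 = ¬n1 = ¬1 = 0
n3 = in2 ∨ n2 = 0 ∨ 0 = 0
n4 = ¬in3 = ¬1 = 0
So n3 = 0 and n4 = 0.

in0=0, in1=1, in2=0, in3=1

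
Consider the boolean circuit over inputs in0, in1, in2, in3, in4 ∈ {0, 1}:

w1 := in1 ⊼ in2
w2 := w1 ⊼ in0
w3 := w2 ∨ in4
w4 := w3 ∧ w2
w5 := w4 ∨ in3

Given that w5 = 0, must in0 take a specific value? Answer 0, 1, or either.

1

w5 = w4 ∨ in3 must be 0, so both w4 = 0 and in3 = 0.
w4 = w3 ∧ w2 must be 0, so at least one of w3, w2 is 0.
Every assignment with w5 = 0 has in0 = 1; there are 6 such assignment(s).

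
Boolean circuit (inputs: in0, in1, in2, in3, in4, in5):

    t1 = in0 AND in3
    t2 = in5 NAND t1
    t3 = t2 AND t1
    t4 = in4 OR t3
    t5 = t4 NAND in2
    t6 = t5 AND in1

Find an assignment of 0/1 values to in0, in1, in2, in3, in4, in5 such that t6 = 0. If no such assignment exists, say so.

in0=1, in1=1, in2=1, in3=1, in4=0, in5=0

t6 = t5 AND in1 must be 0, so at least one of t5, in1 is 0.
Check with in0=1, in1=1, in2=1, in3=1, in4=0, in5=0:
t1 = in0 AND in3 = 1 AND 1 = 1
t2 = in5 NAND t1 = 0 NAND 1 = 1
t3 = t2 AND t1 = 1 AND 1 = 1
t4 = in4 OR t3 = 0 OR 1 = 1
t5 = t4 NAND in2 = 1 NAND 1 = 0
t6 = t5 AND in1 = 0 AND 1 = 0
So t6 = 0 as required.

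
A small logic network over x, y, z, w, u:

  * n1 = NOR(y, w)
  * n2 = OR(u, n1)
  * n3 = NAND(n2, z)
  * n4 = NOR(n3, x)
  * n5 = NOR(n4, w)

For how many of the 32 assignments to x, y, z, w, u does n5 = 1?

13

n5 = NOR(n4, w) must be 1, so both n4 = 0 and w = 0.
n4 = NOR(n3, x) must be 0, so at least one of n3, x is 1.
Enumerating the 32 input combinations, 13 give n5 = 1 and 19 give n5 = 0.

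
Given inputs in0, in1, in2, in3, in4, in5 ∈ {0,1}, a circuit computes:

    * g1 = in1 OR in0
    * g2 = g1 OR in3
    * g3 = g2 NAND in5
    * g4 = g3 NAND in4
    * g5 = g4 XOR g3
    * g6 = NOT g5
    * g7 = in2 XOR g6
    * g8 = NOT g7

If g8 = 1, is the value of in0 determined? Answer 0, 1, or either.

Both values of in0 occur among assignments with g8 = 1:
  in0=0: in0=0, in1=0, in2=0, in3=0, in4=1, in5=0
  in0=1: in0=1, in1=0, in2=0, in3=0, in4=0, in5=1

either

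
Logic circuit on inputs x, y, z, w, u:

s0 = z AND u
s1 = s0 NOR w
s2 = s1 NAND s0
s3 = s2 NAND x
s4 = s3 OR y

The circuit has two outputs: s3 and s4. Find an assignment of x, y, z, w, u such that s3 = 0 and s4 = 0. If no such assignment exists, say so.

x=1, y=0, z=1, w=0, u=1

Check with x=1, y=0, z=1, w=0, u=1:
s0 = z AND u = 1 AND 1 = 1
s1 = s0 NOR w = 1 NOR 0 = 0
s2 = s1 NAND s0 = 0 NAND 1 = 1
s3 = s2 NAND x = 1 NAND 1 = 0
s4 = s3 OR y = 0 OR 0 = 0
So s3 = 0 and s4 = 0.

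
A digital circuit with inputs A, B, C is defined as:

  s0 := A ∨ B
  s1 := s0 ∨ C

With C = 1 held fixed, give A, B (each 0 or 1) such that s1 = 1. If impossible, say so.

s1 = s0 ∨ C must be 1, so at least one of s0, C is 1.
Check with C = 1 and A=1, B=0:
s0 = A ∨ B = 1 ∨ 0 = 1
s1 = s0 ∨ C = 1 ∨ 1 = 1
So s1 = 1.

A=1, B=0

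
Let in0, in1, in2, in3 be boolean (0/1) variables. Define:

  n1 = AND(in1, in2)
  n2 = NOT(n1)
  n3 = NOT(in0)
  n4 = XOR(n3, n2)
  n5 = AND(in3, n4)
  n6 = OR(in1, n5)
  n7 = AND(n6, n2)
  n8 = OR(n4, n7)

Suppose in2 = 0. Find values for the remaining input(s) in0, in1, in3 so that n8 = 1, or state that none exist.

Check with in2 = 0 and in0=1, in1=1, in3=1:
n1 = AND(in1, in2) = AND(1, 0) = 0
n2 = NOT(n1) = NOT 0 = 1
n3 = NOT(in0) = NOT 1 = 0
n4 = XOR(n3, n2) = XOR(0, 1) = 1
n5 = AND(in3, n4) = AND(1, 1) = 1
n6 = OR(in1, n5) = OR(1, 1) = 1
n7 = AND(n6, n2) = AND(1, 1) = 1
n8 = OR(n4, n7) = OR(1, 1) = 1
So n8 = 1.

in0=1, in1=1, in3=1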